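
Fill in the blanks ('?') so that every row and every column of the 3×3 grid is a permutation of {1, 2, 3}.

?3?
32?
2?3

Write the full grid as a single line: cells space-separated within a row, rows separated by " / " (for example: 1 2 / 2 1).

(r1,c1): row 1 has {3}; column 1 has {2,3}, so it must be 1.
(r1,c3): row 1 has {1,3}; column 3 has {3}, so it must be 2.
(r2,c3): row 2 has {2,3}; column 3 has {2,3}, so it must be 1.
(r3,c2): row 3 has {2,3}; column 2 has {2,3}, so it must be 1.

1 3 2 / 3 2 1 / 2 1 3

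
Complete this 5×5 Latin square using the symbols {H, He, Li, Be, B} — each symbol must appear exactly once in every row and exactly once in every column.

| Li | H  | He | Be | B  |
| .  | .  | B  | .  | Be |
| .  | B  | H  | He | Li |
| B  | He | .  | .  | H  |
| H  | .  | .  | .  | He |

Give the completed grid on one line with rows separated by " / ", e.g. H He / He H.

Li H He Be B / He Li B H Be / Be B H He Li / B He Be Li H / H Be Li B He

(r2,c1): row 2 has {Be,B}; column 1 has {H,Li,B}, so it must be He.
(r2,c2): row 2 has {He,Be,B}; column 2 has {H,He,B}, so it must be Li.
(r2,c4): row 2 has {He,Li,Be,B}; column 4 has {He,Be}, so it must be H.
(r3,c1): row 3 has {H,He,Li,B}; column 1 has {H,He,Li,B}, so it must be Be.
(r4,c4): row 4 has {H,He,B}; column 4 has {H,He,Be}, so it must be Li.
(r5,c2): row 5 has {H,He}; column 2 has {H,He,Li,B}, so it must be Be.
(r5,c3): row 5 has {H,He,Be}; column 3 has {H,He,B}, so it must be Li.
(r5,c4): row 5 has {H,He,Li,Be}; column 4 has {H,He,Li,Be}, so it must be B.
(r4,c3): row 4 has {H,He,Li,B}; column 3 has {H,He,Li,B}, so it must be Be.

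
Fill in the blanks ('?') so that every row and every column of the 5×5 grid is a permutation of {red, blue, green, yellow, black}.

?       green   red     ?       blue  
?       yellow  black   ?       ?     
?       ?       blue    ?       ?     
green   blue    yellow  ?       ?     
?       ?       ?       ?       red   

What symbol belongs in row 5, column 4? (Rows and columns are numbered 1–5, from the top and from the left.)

yellow

Cell (r2,c5): row 2 has {yellow,black}; column 5 has {red,blue} → green.
Cell (r4,c5): row 4 has {blue,green,yellow}; column 5 has {red,blue,green} → black.
Cell (r5,c2): row 5 has {red}; column 2 has {blue,green,yellow} → black.
Cell (r5,c3): row 5 has {red,black}; column 3 has {red,blue,yellow,black} → green.
Cell (r3,c2): row 3 has {blue}; column 2 has {blue,green,yellow,black} → red.
Cell (r3,c5): row 3 has {red,blue}; column 5 has {red,blue,green,black} → yellow.
Cell (r4,c4): row 4 has {blue,green,yellow,black}; column 4 is empty so far → red.
Cell (r2,c4): row 2 has {green,yellow,black}; column 4 has {red} → blue.
Cell (r3,c1): row 3 has {red,blue,yellow}; column 1 has {green} → black.
Cell (r3,c4): row 3 has {red,blue,yellow,black}; column 4 has {red,blue} → green.
Cell (r5,c4): row 5 has {red,green,black}; column 4 has {red,blue,green} → yellow.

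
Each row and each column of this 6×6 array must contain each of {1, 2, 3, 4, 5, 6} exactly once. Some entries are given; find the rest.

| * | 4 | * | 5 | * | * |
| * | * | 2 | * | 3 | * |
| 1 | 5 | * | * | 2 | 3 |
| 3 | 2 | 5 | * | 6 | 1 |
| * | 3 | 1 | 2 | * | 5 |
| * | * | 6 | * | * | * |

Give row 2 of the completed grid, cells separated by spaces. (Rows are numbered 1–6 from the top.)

5 6 2 1 3 4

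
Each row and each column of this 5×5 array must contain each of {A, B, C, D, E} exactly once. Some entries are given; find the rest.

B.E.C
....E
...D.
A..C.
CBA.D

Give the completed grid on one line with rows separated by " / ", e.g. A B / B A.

B D E A C / D A C B E / E C B D A / A E D C B / C B A E D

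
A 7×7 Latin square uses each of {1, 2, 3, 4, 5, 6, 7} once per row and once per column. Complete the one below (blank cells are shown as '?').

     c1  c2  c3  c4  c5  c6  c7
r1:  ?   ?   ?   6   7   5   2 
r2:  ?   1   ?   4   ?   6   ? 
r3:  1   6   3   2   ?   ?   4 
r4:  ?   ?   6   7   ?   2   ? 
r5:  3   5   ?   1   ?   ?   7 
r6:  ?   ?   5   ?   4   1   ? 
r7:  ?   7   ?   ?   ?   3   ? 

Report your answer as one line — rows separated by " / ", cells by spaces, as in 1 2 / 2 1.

4 3 1 6 7 5 2 / 2 1 7 4 3 6 5 / 1 6 3 2 5 7 4 / 5 4 6 7 1 2 3 / 3 5 2 1 6 4 7 / 7 2 5 3 4 1 6 / 6 7 4 5 2 3 1

(r1,c1) = 4
(r1,c2) = 3
(r1,c3) = 1
(r3,c5) = 5
(r3,c6) = 7
(r4,c1) = 5
(r4,c2) = 4
(r5,c6) = 4
(r6,c2) = 2
(r6,c4) = 3
(r6,c7) = 6
(r7,c4) = 5
(r7,c7) = 1
(r4,c7) = 3
(r5,c3) = 2
(r5,c5) = 6
(r6,c1) = 7
(r7,c3) = 4
(r7,c5) = 2
(r2,c1) = 2
(r2,c3) = 7
(r2,c5) = 3
(r2,c7) = 5
(r4,c5) = 1
(r7,c1) = 6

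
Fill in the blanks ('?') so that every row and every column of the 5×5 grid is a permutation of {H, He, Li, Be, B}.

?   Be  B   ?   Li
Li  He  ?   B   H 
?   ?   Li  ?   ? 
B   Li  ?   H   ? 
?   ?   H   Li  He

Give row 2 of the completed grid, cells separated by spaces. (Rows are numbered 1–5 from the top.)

Li He Be B H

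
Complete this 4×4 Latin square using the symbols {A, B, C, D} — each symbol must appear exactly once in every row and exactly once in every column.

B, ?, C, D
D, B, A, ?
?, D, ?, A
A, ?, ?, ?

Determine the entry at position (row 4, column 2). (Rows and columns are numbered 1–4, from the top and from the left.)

At row 1, column 2: row 1 has {B,C,D}; column 2 has {B,D}; that leaves A.
At row 2, column 4: row 2 has {A,B,D}; column 4 has {A,D}; that leaves C.
At row 3, column 1: row 3 has {A,D}; column 1 has {A,B,D}; that leaves C.
At row 3, column 3: row 3 has {A,C,D}; column 3 has {A,C}; that leaves B.
At row 4, column 2: row 4 has {A}; column 2 has {A,B,D}; that leaves C.

C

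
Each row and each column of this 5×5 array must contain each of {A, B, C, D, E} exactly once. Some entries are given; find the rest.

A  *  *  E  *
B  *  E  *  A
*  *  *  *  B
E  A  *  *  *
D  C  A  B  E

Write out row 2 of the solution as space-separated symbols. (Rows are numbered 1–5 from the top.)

Cell (r2,c2): row 2 has {A,B,E}; column 2 has {A,C} → D.
Cell (r2,c4): row 2 has {A,B,D,E}; column 4 has {B,E} → C.

B D E C A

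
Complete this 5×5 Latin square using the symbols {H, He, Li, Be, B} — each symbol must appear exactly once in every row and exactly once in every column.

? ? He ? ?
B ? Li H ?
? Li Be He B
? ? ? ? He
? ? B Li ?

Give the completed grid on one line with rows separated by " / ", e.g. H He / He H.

Be H He B Li / B He Li H Be / H Li Be He B / Li B H Be He / He Be B Li H

(r2,c5) = Be
(r3,c1) = H
(r4,c3) = H
(r5,c5) = H
(r1,c5) = Li
(r2,c2) = He
(r5,c2) = Be
(r1,c1) = Be
(r1,c4) = B
(r4,c1) = Li
(r4,c2) = B
(r4,c4) = Be
(r5,c1) = He
(r1,c2) = H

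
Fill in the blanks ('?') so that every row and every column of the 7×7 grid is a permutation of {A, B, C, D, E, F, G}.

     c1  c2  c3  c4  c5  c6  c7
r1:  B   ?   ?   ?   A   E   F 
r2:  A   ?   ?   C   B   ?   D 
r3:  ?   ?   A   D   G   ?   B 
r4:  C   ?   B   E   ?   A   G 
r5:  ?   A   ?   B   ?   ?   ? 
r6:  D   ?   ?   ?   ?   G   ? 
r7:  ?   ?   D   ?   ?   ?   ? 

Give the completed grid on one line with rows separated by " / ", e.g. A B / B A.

B D C G A E F / A G E C B F D / F E A D G C B / C F B E D A G / E A G B F D C / D B F A C G E / G C D F E B A

(r1,c4) = G
(r2,c6) = F
(r3,c6) = C
(r5,c6) = D
(r7,c6) = B
(r1,c3) = C
(r1,c2) = D
(r4,c2) = F
(r4,c5) = D
(r3,c2) = E
(r2,c2) = G
(r2,c3) = E
(r3,c1) = F
(r6,c3) = F
(r6,c4) = A
(r7,c2) = C
(r7,c4) = F
(r7,c5) = E
(r7,c7) = A
(r5,c3) = G
(r6,c2) = B
(r6,c5) = C
(r6,c7) = E
(r7,c1) = G
(r5,c1) = E
(r5,c5) = F
(r5,c7) = C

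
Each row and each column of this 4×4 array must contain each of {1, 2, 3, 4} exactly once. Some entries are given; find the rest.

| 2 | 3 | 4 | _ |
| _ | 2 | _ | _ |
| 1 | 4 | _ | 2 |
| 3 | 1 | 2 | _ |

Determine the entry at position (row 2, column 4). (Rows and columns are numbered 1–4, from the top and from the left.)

(r1,c4) = 1
(r2,c1) = 4
(r2,c4) = 3

3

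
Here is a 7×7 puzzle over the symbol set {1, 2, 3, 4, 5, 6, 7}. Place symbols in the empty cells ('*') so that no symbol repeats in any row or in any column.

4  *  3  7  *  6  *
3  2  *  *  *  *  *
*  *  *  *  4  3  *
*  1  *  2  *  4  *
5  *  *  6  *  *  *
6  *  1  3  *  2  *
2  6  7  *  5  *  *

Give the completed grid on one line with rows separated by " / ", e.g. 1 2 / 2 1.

4 5 3 7 2 6 1 / 3 2 4 1 6 5 7 / 1 7 6 5 4 3 2 / 7 1 5 2 3 4 6 / 5 3 2 6 1 7 4 / 6 4 1 3 7 2 5 / 2 6 7 4 5 1 3

row 1 has {3,4,6,7}; column 2 has {1,2,6} — only 5 is left for (r1,c2).
row 3 has {3,4}; column 2 has {1,2,5,6} — only 7 is left for (r3,c2).
row 4 has {1,2,4}; column 1 has {2,3,4,5,6} — only 7 is left for (r4,c1).
row 6 has {1,2,3,6}; column 2 has {1,2,5,6,7} — only 4 is left for (r6,c2).
row 6 has {1,2,3,4,6}; column 5 has {4,5} — only 7 is left for (r6,c5).
row 6 has {1,2,3,4,6,7}; column 7 is empty so far — only 5 is left for (r6,c7).
row 7 has {2,5,6,7}; column 6 has {2,3,4,6} — only 1 is left for (r7,c6).
row 3 has {3,4,7}; column 1 has {2,3,4,5,6,7} — only 1 is left for (r3,c1).
row 3 has {1,3,4,7}; column 4 has {2,3,6,7} — only 5 is left for (r3,c4).
row 5 has {5,6}; column 2 has {1,2,4,5,6,7} — only 3 is left for (r5,c2).
row 5 has {3,5,6}; column 6 has {1,2,3,4,6} — only 7 is left for (r5,c6).
row 7 has {1,2,5,6,7}; column 4 has {2,3,5,6,7} — only 4 is left for (r7,c4).
row 7 has {1,2,4,5,6,7}; column 7 has {5} — only 3 is left for (r7,c7).
row 2 has {2,3}; column 4 has {2,3,4,5,6,7} — only 1 is left for (r2,c4).
row 2 has {1,2,3}; column 5 has {4,5,7} — only 6 is left for (r2,c5).
row 2 has {1,2,3,6}; column 6 has {1,2,3,4,6,7} — only 5 is left for (r2,c6).
row 4 has {1,2,4,7}; column 5 has {4,5,6,7} — only 3 is left for (r4,c5).
row 4 has {1,2,3,4,7}; column 7 has {3,5} — only 6 is left for (r4,c7).
row 2 has {1,2,3,5,6}; column 3 has {1,3,7} — only 4 is left for (r2,c3).
row 2 has {1,2,3,4,5,6}; column 7 has {3,5,6} — only 7 is left for (r2,c7).
row 3 has {1,3,4,5,7}; column 7 has {3,5,6,7} — only 2 is left for (r3,c7).
row 4 has {1,2,3,4,6,7}; column 3 has {1,3,4,7} — only 5 is left for (r4,c3).
row 5 has {3,5,6,7}; column 3 has {1,3,4,5,7} — only 2 is left for (r5,c3).
row 5 has {2,3,5,6,7}; column 5 has {3,4,5,6,7} — only 1 is left for (r5,c5).
row 5 has {1,2,3,5,6,7}; column 7 has {2,3,5,6,7} — only 4 is left for (r5,c7).
row 1 has {3,4,5,6,7}; column 5 has {1,3,4,5,6,7} — only 2 is left for (r1,c5).
row 1 has {2,3,4,5,6,7}; column 7 has {2,3,4,5,6,7} — only 1 is left for (r1,c7).
row 3 has {1,2,3,4,5,7}; column 3 has {1,2,3,4,5,7} — only 6 is left for (r3,c3).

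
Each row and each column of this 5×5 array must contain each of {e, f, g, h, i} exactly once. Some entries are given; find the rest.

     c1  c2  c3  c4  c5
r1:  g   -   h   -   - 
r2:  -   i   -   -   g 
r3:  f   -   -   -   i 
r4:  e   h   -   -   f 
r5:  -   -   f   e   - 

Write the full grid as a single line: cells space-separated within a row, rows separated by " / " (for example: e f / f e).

(r1,c5) = e
(r2,c1) = h
(r2,c3) = e
(r2,c4) = f
(r3,c3) = g
(r3,c4) = h
(r4,c3) = i
(r4,c4) = g
(r5,c1) = i
(r5,c2) = g
(r5,c5) = h
(r1,c2) = f
(r1,c4) = i
(r3,c2) = e

g f h i e / h i e f g / f e g h i / e h i g f / i g f e h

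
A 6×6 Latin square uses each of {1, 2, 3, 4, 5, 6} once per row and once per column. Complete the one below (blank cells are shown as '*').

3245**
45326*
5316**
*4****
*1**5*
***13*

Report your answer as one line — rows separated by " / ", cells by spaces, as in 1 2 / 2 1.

3 2 4 5 1 6 / 4 5 3 2 6 1 / 5 3 1 6 4 2 / 1 4 6 3 2 5 / 6 1 2 4 5 3 / 2 6 5 1 3 4

At row 1, column 5: row 1 has {2,3,4,5}; column 5 has {3,5,6}; that leaves 1.
At row 1, column 6: row 1 has {1,2,3,4,5}; column 6 is empty so far; that leaves 6.
At row 2, column 6: row 2 has {2,3,4,5,6}; column 6 has {6}; that leaves 1.
At row 4, column 4: row 4 has {4}; column 4 has {1,2,5,6}; that leaves 3.
At row 4, column 5: row 4 has {3,4}; column 5 has {1,3,5,6}; that leaves 2.
At row 4, column 6: row 4 has {2,3,4}; column 6 has {1,6}; that leaves 5.
At row 5, column 4: row 5 has {1,5}; column 4 has {1,2,3,5,6}; that leaves 4.
At row 6, column 2: row 6 has {1,3}; column 2 has {1,2,3,4,5}; that leaves 6.
At row 3, column 5: row 3 has {1,3,5,6}; column 5 has {1,2,3,5,6}; that leaves 4.
At row 3, column 6: row 3 has {1,3,4,5,6}; column 6 has {1,5,6}; that leaves 2.
At row 4, column 3: row 4 has {2,3,4,5}; column 3 has {1,3,4}; that leaves 6.
At row 5, column 3: row 5 has {1,4,5}; column 3 has {1,3,4,6}; that leaves 2.
At row 5, column 6: row 5 has {1,2,4,5}; column 6 has {1,2,5,6}; that leaves 3.
At row 6, column 1: row 6 has {1,3,6}; column 1 has {3,4,5}; that leaves 2.
At row 6, column 3: row 6 has {1,2,3,6}; column 3 has {1,2,3,4,6}; that leaves 5.
At row 6, column 6: row 6 has {1,2,3,5,6}; column 6 has {1,2,3,5,6}; that leaves 4.
At row 4, column 1: row 4 has {2,3,4,5,6}; column 1 has {2,3,4,5}; that leaves 1.
At row 5, column 1: row 5 has {1,2,3,4,5}; column 1 has {1,2,3,4,5}; that leaves 6.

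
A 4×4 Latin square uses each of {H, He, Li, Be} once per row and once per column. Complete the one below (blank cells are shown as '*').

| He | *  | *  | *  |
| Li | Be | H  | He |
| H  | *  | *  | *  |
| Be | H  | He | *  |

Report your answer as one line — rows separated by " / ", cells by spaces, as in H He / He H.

(r1,c2) = Li
(r1,c3) = Be
(r1,c4) = H
(r3,c2) = He
(r3,c3) = Li
(r3,c4) = Be
(r4,c4) = Li

He Li Be H / Li Be H He / H He Li Be / Be H He Li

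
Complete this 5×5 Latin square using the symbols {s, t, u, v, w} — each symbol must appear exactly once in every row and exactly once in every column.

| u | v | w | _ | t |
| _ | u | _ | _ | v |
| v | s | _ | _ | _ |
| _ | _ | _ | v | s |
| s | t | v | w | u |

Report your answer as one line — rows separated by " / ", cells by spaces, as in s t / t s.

u v w s t / w u s t v / v s t u w / t w u v s / s t v w u

(r1,c4) = s
(r2,c4) = t
(r3,c4) = u
(r3,c5) = w
(r4,c2) = w
(r2,c1) = w
(r2,c3) = s
(r3,c3) = t
(r4,c1) = t
(r4,c3) = u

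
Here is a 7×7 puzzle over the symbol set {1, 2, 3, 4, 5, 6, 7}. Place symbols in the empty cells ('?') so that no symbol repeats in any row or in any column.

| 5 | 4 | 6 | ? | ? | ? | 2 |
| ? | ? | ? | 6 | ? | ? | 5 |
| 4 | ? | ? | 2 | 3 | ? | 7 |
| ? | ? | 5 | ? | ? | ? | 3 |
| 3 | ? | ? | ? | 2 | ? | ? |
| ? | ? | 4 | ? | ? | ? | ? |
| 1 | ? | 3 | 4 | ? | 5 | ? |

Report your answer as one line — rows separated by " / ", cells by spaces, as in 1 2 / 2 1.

5 4 6 3 1 7 2 / 7 1 2 6 4 3 5 / 4 5 1 2 3 6 7 / 2 7 5 1 6 4 3 / 3 6 7 5 2 1 4 / 6 3 4 7 5 2 1 / 1 2 3 4 7 5 6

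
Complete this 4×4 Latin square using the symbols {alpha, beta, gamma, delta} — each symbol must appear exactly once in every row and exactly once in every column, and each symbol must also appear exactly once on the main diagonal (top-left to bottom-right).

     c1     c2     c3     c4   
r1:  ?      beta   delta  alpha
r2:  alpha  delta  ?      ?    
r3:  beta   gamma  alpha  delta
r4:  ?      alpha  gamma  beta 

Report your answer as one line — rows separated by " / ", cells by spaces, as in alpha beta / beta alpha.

gamma beta delta alpha / alpha delta beta gamma / beta gamma alpha delta / delta alpha gamma beta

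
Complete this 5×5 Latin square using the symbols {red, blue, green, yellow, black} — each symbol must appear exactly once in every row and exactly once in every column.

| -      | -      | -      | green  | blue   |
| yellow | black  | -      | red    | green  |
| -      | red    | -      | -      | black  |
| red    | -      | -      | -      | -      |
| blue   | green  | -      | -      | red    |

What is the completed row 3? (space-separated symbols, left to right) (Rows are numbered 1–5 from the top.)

green red yellow blue black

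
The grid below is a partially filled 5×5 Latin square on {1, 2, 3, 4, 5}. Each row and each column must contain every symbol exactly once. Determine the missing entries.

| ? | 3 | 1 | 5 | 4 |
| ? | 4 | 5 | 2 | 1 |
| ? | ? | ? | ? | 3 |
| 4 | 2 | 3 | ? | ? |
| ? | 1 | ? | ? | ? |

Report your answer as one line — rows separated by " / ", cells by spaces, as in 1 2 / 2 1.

2 3 1 5 4 / 3 4 5 2 1 / 1 5 2 4 3 / 4 2 3 1 5 / 5 1 4 3 2

row 1 has {1,3,4,5}; column 1 has {4} — only 2 is left for (r1,c1).
row 2 has {1,2,4,5}; column 1 has {2,4} — only 3 is left for (r2,c1).
row 3 has {3}; column 2 has {1,2,3,4} — only 5 is left for (r3,c2).
row 4 has {2,3,4}; column 4 has {2,5} — only 1 is left for (r4,c4).
row 4 has {1,2,3,4}; column 5 has {1,3,4} — only 5 is left for (r4,c5).
row 5 has {1}; column 1 has {2,3,4} — only 5 is left for (r5,c1).
row 5 has {1,5}; column 5 has {1,3,4,5} — only 2 is left for (r5,c5).
row 3 has {3,5}; column 1 has {2,3,4,5} — only 1 is left for (r3,c1).
row 3 has {1,3,5}; column 4 has {1,2,5} — only 4 is left for (r3,c4).
row 5 has {1,2,5}; column 3 has {1,3,5} — only 4 is left for (r5,c3).
row 5 has {1,2,4,5}; column 4 has {1,2,4,5} — only 3 is left for (r5,c4).
row 3 has {1,3,4,5}; column 3 has {1,3,4,5} — only 2 is left for (r3,c3).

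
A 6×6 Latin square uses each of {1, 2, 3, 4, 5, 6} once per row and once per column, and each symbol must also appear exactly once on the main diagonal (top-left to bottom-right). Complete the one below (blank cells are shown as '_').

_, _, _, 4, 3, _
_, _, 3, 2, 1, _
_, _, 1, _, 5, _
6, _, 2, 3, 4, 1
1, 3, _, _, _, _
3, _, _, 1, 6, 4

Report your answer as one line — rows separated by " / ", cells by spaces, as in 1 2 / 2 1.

5 1 6 4 3 2 / 4 6 3 2 1 5 / 2 4 1 6 5 3 / 6 5 2 3 4 1 / 1 3 4 5 2 6 / 3 2 5 1 6 4

(r3,c4): row 3 has {1,5}; column 4 has {1,2,3,4}, so it must be 6.
(r4,c2): row 4 has {1,2,3,4,6}; column 2 has {3}, so it must be 5.
(r5,c4): row 5 has {1,3}; column 4 has {1,2,3,4,6}, so it must be 5.
(r5,c5): row 5 has {1,3,5}; column 5 has {1,3,4,5,6}; the diagonal has {1,3,4}, so it must be 2.
(r5,c6): row 5 has {1,2,3,5}; column 6 has {1,4}, so it must be 6.
(r6,c2): row 6 has {1,3,4,6}; column 2 has {3,5}, so it must be 2.
(r6,c3): row 6 has {1,2,3,4,6}; column 3 has {1,2,3}, so it must be 5.
(r1,c1): row 1 has {3,4}; column 1 has {1,3,6}; the diagonal has {1,2,3,4}, so it must be 5.
(r1,c3): row 1 has {3,4,5}; column 3 has {1,2,3,5}, so it must be 6.
(r1,c6): row 1 has {3,4,5,6}; column 6 has {1,4,6}, so it must be 2.
(r2,c1): row 2 has {1,2,3}; column 1 has {1,3,5,6}, so it must be 4.
(r2,c2): row 2 has {1,2,3,4}; column 2 has {2,3,5}; the diagonal has {1,2,3,4,5}, so it must be 6.
(r2,c6): row 2 has {1,2,3,4,6}; column 6 has {1,2,4,6}, so it must be 5.
(r3,c1): row 3 has {1,5,6}; column 1 has {1,3,4,5,6}, so it must be 2.
(r3,c2): row 3 has {1,2,5,6}; column 2 has {2,3,5,6}, so it must be 4.
(r3,c6): row 3 has {1,2,4,5,6}; column 6 has {1,2,4,5,6}, so it must be 3.
(r5,c3): row 5 has {1,2,3,5,6}; column 3 has {1,2,3,5,6}, so it must be 4.
(r1,c2): row 1 has {2,3,4,5,6}; column 2 has {2,3,4,5,6}, so it must be 1.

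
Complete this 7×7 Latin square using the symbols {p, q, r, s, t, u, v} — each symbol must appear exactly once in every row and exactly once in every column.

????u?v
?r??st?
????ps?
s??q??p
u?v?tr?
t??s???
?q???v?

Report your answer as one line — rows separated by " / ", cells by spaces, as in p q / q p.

r p s t u q v / q r p v s t u / v u q r p s t / s t r q v u p / u s v p t r q / t v u s q p r / p q t u r v s

Cell (r4,c6): row 4 has {p,q,s}; column 6 has {r,s,t,v} → u.
Cell (r5,c4): row 5 has {r,t,u,v}; column 4 has {q,s} → p.
Cell (r7,c5): row 7 has {q,v}; column 5 has {p,s,t,u} → r.
Cell (r4,c5): row 4 has {p,q,s,u}; column 5 has {p,r,s,t,u} → v.
Cell (r5,c2): row 5 has {p,r,t,u,v}; column 2 has {q,r} → s.
Cell (r5,c7): row 5 has {p,r,s,t,u,v}; column 7 has {p,v} → q.
Cell (r6,c5): row 6 has {s,t}; column 5 has {p,r,s,t,u,v} → q.
Cell (r6,c6): row 6 has {q,s,t}; column 6 has {r,s,t,u,v} → p.
Cell (r7,c1): row 7 has {q,r,v}; column 1 has {s,t,u} → p.
Cell (r1,c6): row 1 has {u,v}; column 6 has {p,r,s,t,u,v} → q.
Cell (r2,c7): row 2 has {r,s,t}; column 7 has {p,q,v} → u.
Cell (r4,c2): row 4 has {p,q,s,u,v}; column 2 has {q,r,s} → t.
Cell (r4,c3): row 4 has {p,q,s,t,u,v}; column 3 has {v} → r.
Cell (r6,c3): row 6 has {p,q,s,t}; column 3 has {r,v} → u.
Cell (r6,c7): row 6 has {p,q,s,t,u}; column 7 has {p,q,u,v} → r.
Cell (r1,c1): row 1 has {q,u,v}; column 1 has {p,s,t,u} → r.
Cell (r1,c2): row 1 has {q,r,u,v}; column 2 has {q,r,s,t} → p.
Cell (r1,c4): row 1 has {p,q,r,u,v}; column 4 has {p,q,s} → t.
Cell (r2,c4): row 2 has {r,s,t,u}; column 4 has {p,q,s,t} → v.
Cell (r3,c7): row 3 has {p,s}; column 7 has {p,q,r,u,v} → t.
Cell (r6,c2): row 6 has {p,q,r,s,t,u}; column 2 has {p,q,r,s,t} → v.
Cell (r7,c4): row 7 has {p,q,r,v}; column 4 has {p,q,s,t,v} → u.
Cell (r7,c7): row 7 has {p,q,r,u,v}; column 7 has {p,q,r,t,u,v} → s.
Cell (r1,c3): row 1 has {p,q,r,t,u,v}; column 3 has {r,u,v} → s.
Cell (r2,c1): row 2 has {r,s,t,u,v}; column 1 has {p,r,s,t,u} → q.
Cell (r2,c3): row 2 has {q,r,s,t,u,v}; column 3 has {r,s,u,v} → p.
Cell (r3,c1): row 3 has {p,s,t}; column 1 has {p,q,r,s,t,u} → v.
Cell (r3,c2): row 3 has {p,s,t,v}; column 2 has {p,q,r,s,t,v} → u.
Cell (r3,c3): row 3 has {p,s,t,u,v}; column 3 has {p,r,s,u,v} → q.
Cell (r3,c4): row 3 has {p,q,s,t,u,v}; column 4 has {p,q,s,t,u,v} → r.
Cell (r7,c3): row 7 has {p,q,r,s,u,v}; column 3 has {p,q,r,s,u,v} → t.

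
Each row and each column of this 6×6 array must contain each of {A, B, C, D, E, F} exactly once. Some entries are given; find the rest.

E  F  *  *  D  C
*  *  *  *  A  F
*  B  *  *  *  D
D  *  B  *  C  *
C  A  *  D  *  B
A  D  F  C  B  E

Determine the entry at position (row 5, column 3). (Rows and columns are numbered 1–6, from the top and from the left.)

E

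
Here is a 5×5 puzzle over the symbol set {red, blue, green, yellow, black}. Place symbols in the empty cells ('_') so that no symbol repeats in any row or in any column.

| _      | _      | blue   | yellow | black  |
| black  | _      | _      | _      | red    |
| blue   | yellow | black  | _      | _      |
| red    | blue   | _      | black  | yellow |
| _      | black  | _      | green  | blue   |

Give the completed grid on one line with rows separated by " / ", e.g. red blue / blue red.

row 1 has {blue,yellow,black}; column 1 has {red,blue,black} — only green is left for (r1,c1).
row 1 has {blue,green,yellow,black}; column 2 has {blue,yellow,black} — only red is left for (r1,c2).
row 2 has {red,black}; column 2 has {red,blue,yellow,black} — only green is left for (r2,c2).
row 2 has {red,green,black}; column 3 has {blue,black} — only yellow is left for (r2,c3).
row 2 has {red,green,yellow,black}; column 4 has {green,yellow,black} — only blue is left for (r2,c4).
row 3 has {blue,yellow,black}; column 4 has {blue,green,yellow,black} — only red is left for (r3,c4).
row 3 has {red,blue,yellow,black}; column 5 has {red,blue,yellow,black} — only green is left for (r3,c5).
row 4 has {red,blue,yellow,black}; column 3 has {blue,yellow,black} — only green is left for (r4,c3).
row 5 has {blue,green,black}; column 1 has {red,blue,green,black} — only yellow is left for (r5,c1).
row 5 has {blue,green,yellow,black}; column 3 has {blue,green,yellow,black} — only red is left for (r5,c3).

green red blue yellow black / black green yellow blue red / blue yellow black red green / red blue green black yellow / yellow black red green blue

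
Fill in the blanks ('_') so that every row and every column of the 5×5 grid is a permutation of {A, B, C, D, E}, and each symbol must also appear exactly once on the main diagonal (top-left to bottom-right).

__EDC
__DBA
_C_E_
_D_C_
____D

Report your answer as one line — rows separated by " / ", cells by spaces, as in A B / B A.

B A E D C / C E D B A / D C A E B / A D B C E / E B C A D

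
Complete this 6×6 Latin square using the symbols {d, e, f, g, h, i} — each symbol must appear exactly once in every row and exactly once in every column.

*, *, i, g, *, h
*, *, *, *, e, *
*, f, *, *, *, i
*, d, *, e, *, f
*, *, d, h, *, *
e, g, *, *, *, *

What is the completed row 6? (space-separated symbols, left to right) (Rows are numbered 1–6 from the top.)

e g h f i d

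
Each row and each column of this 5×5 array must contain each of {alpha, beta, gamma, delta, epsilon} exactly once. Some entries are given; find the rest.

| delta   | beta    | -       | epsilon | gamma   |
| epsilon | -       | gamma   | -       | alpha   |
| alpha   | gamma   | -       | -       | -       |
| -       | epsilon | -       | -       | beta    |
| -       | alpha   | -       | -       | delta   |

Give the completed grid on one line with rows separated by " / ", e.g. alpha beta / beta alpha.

delta beta alpha epsilon gamma / epsilon delta gamma beta alpha / alpha gamma beta delta epsilon / gamma epsilon delta alpha beta / beta alpha epsilon gamma delta

(r1,c3) = alpha
(r2,c2) = delta
(r2,c4) = beta
(r3,c4) = delta
(r3,c5) = epsilon
(r4,c1) = gamma
(r4,c3) = delta
(r4,c4) = alpha
(r5,c1) = beta
(r5,c3) = epsilon
(r5,c4) = gamma
(r3,c3) = beta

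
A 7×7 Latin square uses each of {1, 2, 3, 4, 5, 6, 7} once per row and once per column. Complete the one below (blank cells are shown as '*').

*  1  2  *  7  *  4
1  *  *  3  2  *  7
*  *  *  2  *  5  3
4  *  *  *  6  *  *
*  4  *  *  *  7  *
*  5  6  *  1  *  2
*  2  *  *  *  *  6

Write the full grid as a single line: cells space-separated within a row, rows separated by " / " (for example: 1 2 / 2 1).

3 1 2 5 7 6 4 / 1 6 5 3 2 4 7 / 6 7 1 2 4 5 3 / 4 3 7 1 6 2 5 / 2 4 3 6 5 7 1 / 7 5 6 4 1 3 2 / 5 2 4 7 3 1 6

(r2,c2): row 2 has {1,2,3,7}; column 2 has {1,2,4,5}, so it must be 6.
(r2,c6): row 2 has {1,2,3,6,7}; column 6 has {5,7}, so it must be 4.
(r3,c2): row 3 has {2,3,5}; column 2 has {1,2,4,5,6}, so it must be 7.
(r3,c5): row 3 has {2,3,5,7}; column 5 has {1,2,6,7}, so it must be 4.
(r4,c2): row 4 has {4,6}; column 2 has {1,2,4,5,6,7}, so it must be 3.
(r6,c6): row 6 has {1,2,5,6}; column 6 has {4,5,7}, so it must be 3.
(r7,c6): row 7 has {2,6}; column 6 has {3,4,5,7}, so it must be 1.
(r1,c6): row 1 has {1,2,4,7}; column 6 has {1,3,4,5,7}, so it must be 6.
(r2,c3): row 2 has {1,2,3,4,6,7}; column 3 has {2,6}, so it must be 5.
(r3,c1): row 3 has {2,3,4,5,7}; column 1 has {1,4}, so it must be 6.
(r3,c3): row 3 has {2,3,4,5,6,7}; column 3 has {2,5,6}, so it must be 1.
(r4,c3): row 4 has {3,4,6}; column 3 has {1,2,5,6}, so it must be 7.
(r4,c6): row 4 has {3,4,6,7}; column 6 has {1,3,4,5,6,7}, so it must be 2.
(r5,c3): row 5 has {4,7}; column 3 has {1,2,5,6,7}, so it must be 3.
(r5,c5): row 5 has {3,4,7}; column 5 has {1,2,4,6,7}, so it must be 5.
(r5,c7): row 5 has {3,4,5,7}; column 7 has {2,3,4,6,7}, so it must be 1.
(r6,c1): row 6 has {1,2,3,5,6}; column 1 has {1,4,6}, so it must be 7.
(r6,c4): row 6 has {1,2,3,5,6,7}; column 4 has {2,3}, so it must be 4.
(r7,c3): row 7 has {1,2,6}; column 3 has {1,2,3,5,6,7}, so it must be 4.
(r7,c5): row 7 has {1,2,4,6}; column 5 has {1,2,4,5,6,7}, so it must be 3.
(r1,c4): row 1 has {1,2,4,6,7}; column 4 has {2,3,4}, so it must be 5.
(r4,c4): row 4 has {2,3,4,6,7}; column 4 has {2,3,4,5}, so it must be 1.
(r4,c7): row 4 has {1,2,3,4,6,7}; column 7 has {1,2,3,4,6,7}, so it must be 5.
(r5,c1): row 5 has {1,3,4,5,7}; column 1 has {1,4,6,7}, so it must be 2.
(r5,c4): row 5 has {1,2,3,4,5,7}; column 4 has {1,2,3,4,5}, so it must be 6.
(r7,c1): row 7 has {1,2,3,4,6}; column 1 has {1,2,4,6,7}, so it must be 5.
(r7,c4): row 7 has {1,2,3,4,5,6}; column 4 has {1,2,3,4,5,6}, so it must be 7.
(r1,c1): row 1 has {1,2,4,5,6,7}; column 1 has {1,2,4,5,6,7}, so it must be 3.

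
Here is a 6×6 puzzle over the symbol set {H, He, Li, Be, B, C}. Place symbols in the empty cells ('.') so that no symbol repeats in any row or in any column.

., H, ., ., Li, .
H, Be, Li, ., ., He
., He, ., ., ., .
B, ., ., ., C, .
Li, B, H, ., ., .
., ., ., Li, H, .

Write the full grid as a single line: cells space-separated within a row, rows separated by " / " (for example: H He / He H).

He H C B Li Be / H Be Li C B He / C He B H Be Li / B Li Be He C H / Li B H Be He C / Be C He Li H B

row 2 has {H,He,Li,Be}; column 5 has {H,Li,C} — only B is left for (r2,c5).
row 3 has {He}; column 5 has {H,Li,B,C} — only Be is left for (r3,c5).
row 4 has {B,C}; column 2 has {H,He,Be,B} — only Li is left for (r4,c2).
row 5 has {H,Li,B}; column 5 has {H,Li,Be,B,C} — only He is left for (r5,c5).
row 6 has {H,Li}; column 2 has {H,He,Li,Be,B} — only C is left for (r6,c2).
row 2 has {H,He,Li,Be,B}; column 4 has {Li} — only C is left for (r2,c4).
row 3 has {He,Be}; column 1 has {H,Li,B} — only C is left for (r3,c1).
row 3 has {He,Be,C}; column 3 has {H,Li} — only B is left for (r3,c3).
row 3 has {He,Be,B,C}; column 4 has {Li,C} — only H is left for (r3,c4).
row 3 has {H,He,Be,B,C}; column 6 has {He} — only Li is left for (r3,c6).
row 5 has {H,He,Li,B}; column 4 has {H,Li,C} — only Be is left for (r5,c4).
row 5 has {H,He,Li,Be,B}; column 6 has {He,Li} — only C is left for (r5,c6).
row 4 has {Li,B,C}; column 4 has {H,Li,Be,C} — only He is left for (r4,c4).
row 1 has {H,Li}; column 4 has {H,He,Li,Be,C} — only B is left for (r1,c4).
row 1 has {H,Li,B}; column 6 has {He,Li,C} — only Be is left for (r1,c6).
row 4 has {He,Li,B,C}; column 3 has {H,Li,B} — only Be is left for (r4,c3).
row 4 has {He,Li,Be,B,C}; column 6 has {He,Li,Be,C} — only H is left for (r4,c6).
row 6 has {H,Li,C}; column 3 has {H,Li,Be,B} — only He is left for (r6,c3).
row 6 has {H,He,Li,C}; column 6 has {H,He,Li,Be,C} — only B is left for (r6,c6).
row 1 has {H,Li,Be,B}; column 1 has {H,Li,B,C} — only He is left for (r1,c1).
row 1 has {H,He,Li,Be,B}; column 3 has {H,He,Li,Be,B} — only C is left for (r1,c3).
row 6 has {H,He,Li,B,C}; column 1 has {H,He,Li,B,C} — only Be is left for (r6,c1).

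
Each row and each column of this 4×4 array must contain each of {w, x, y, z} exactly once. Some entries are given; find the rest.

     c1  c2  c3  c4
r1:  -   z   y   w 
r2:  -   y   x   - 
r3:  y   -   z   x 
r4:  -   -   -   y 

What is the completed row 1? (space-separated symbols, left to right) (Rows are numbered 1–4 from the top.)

(r1,c1) = x

x z y w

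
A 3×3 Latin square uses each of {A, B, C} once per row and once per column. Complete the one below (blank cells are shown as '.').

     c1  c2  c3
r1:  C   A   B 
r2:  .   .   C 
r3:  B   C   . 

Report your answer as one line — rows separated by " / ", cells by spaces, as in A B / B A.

(r2,c1) = A
(r2,c2) = B
(r3,c3) = A

C A B / A B C / B C A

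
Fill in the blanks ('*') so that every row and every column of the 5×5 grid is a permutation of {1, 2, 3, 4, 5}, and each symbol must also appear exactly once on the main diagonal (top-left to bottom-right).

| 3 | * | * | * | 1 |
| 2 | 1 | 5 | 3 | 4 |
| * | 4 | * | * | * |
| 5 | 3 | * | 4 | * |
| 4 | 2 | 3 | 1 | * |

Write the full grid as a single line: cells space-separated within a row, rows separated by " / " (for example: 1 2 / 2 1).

At row 1, column 2: row 1 has {1,3}; column 2 has {1,2,3,4}; that leaves 5.
At row 1, column 4: row 1 has {1,3,5}; column 4 has {1,3,4}; that leaves 2.
At row 3, column 1: row 3 has {4}; column 1 has {2,3,4,5}; that leaves 1.
At row 3, column 3: row 3 has {1,4}; column 3 has {3,5}; the diagonal has {1,3,4}; that leaves 2.
At row 3, column 4: row 3 has {1,2,4}; column 4 has {1,2,3,4}; that leaves 5.
At row 3, column 5: row 3 has {1,2,4,5}; column 5 has {1,4}; that leaves 3.
At row 4, column 3: row 4 has {3,4,5}; column 3 has {2,3,5}; that leaves 1.
At row 4, column 5: row 4 has {1,3,4,5}; column 5 has {1,3,4}; that leaves 2.
At row 5, column 5: row 5 has {1,2,3,4}; column 5 has {1,2,3,4}; the diagonal has {1,2,3,4}; that leaves 5.
At row 1, column 3: row 1 has {1,2,3,5}; column 3 has {1,2,3,5}; that leaves 4.

3 5 4 2 1 / 2 1 5 3 4 / 1 4 2 5 3 / 5 3 1 4 2 / 4 2 3 1 5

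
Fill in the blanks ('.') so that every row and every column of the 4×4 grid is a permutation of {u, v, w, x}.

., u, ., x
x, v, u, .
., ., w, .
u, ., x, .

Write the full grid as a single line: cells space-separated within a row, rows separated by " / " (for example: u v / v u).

w u v x / x v u w / v x w u / u w x v

row 1 has {u,x}; column 3 has {u,w,x} — only v is left for (r1,c3).
row 2 has {u,v,x}; column 4 has {x} — only w is left for (r2,c4).
row 3 has {w}; column 1 has {u,x} — only v is left for (r3,c1).
row 3 has {v,w}; column 2 has {u,v} — only x is left for (r3,c2).
row 3 has {v,w,x}; column 4 has {w,x} — only u is left for (r3,c4).
row 4 has {u,x}; column 2 has {u,v,x} — only w is left for (r4,c2).
row 4 has {u,w,x}; column 4 has {u,w,x} — only v is left for (r4,c4).
row 1 has {u,v,x}; column 1 has {u,v,x} — only w is left for (r1,c1).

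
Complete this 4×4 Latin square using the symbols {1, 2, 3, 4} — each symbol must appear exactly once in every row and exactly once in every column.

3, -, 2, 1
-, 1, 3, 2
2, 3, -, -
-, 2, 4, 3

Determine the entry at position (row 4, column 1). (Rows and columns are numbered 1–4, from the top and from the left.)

1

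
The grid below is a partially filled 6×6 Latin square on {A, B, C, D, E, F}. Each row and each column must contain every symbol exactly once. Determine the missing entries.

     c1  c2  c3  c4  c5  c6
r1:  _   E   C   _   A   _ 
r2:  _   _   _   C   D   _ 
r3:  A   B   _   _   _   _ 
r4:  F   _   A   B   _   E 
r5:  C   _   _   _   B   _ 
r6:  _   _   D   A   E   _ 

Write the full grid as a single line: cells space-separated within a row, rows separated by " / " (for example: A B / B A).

(r4,c5) = C
(r6,c1) = B
(r1,c1) = D
(r1,c4) = F
(r1,c6) = B
(r2,c1) = E
(r3,c5) = F
(r4,c2) = D
(r3,c3) = E
(r3,c4) = D
(r3,c6) = C
(r5,c3) = F
(r5,c4) = E
(r6,c6) = F
(r2,c3) = B
(r2,c6) = A
(r5,c2) = A
(r5,c6) = D
(r6,c2) = C
(r2,c2) = F

D E C F A B / E F B C D A / A B E D F C / F D A B C E / C A F E B D / B C D A E F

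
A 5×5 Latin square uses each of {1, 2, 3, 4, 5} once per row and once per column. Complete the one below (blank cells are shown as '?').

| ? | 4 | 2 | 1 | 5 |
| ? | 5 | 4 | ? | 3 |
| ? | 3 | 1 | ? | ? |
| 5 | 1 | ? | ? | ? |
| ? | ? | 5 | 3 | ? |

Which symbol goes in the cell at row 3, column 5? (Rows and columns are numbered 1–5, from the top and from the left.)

4

(r1,c1): row 1 has {1,2,4,5}; column 1 has {5}, so it must be 3.
(r2,c4): row 2 has {3,4,5}; column 4 has {1,3}, so it must be 2.
(r4,c3): row 4 has {1,5}; column 3 has {1,2,4,5}, so it must be 3.
(r4,c4): row 4 has {1,3,5}; column 4 has {1,2,3}, so it must be 4.
(r4,c5): row 4 has {1,3,4,5}; column 5 has {3,5}, so it must be 2.
(r5,c2): row 5 has {3,5}; column 2 has {1,3,4,5}, so it must be 2.
(r2,c1): row 2 has {2,3,4,5}; column 1 has {3,5}, so it must be 1.
(r3,c4): row 3 has {1,3}; column 4 has {1,2,3,4}, so it must be 5.
(r3,c5): row 3 has {1,3,5}; column 5 has {2,3,5}, so it must be 4.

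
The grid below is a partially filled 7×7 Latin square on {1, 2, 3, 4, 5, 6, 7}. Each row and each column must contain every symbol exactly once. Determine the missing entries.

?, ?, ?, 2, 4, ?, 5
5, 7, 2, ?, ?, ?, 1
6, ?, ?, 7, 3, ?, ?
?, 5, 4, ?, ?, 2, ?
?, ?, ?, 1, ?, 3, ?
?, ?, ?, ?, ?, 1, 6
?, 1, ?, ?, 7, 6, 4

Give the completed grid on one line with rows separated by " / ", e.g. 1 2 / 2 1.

(r1,c6): row 1 has {2,4,5}; column 6 has {1,2,3,6}, so it must be 7.
(r2,c5): row 2 has {1,2,5,7}; column 5 has {3,4,7}, so it must be 6.
(r2,c6): row 2 has {1,2,5,6,7}; column 6 has {1,2,3,6,7}, so it must be 4.
(r3,c6): row 3 has {3,6,7}; column 6 has {1,2,3,4,6,7}, so it must be 5.
(r3,c7): row 3 has {3,5,6,7}; column 7 has {1,4,5,6}, so it must be 2.
(r4,c5): row 4 has {2,4,5}; column 5 has {3,4,6,7}, so it must be 1.
(r5,c7): row 5 has {1,3}; column 7 has {1,2,4,5,6}, so it must be 7.
(r2,c4): row 2 has {1,2,4,5,6,7}; column 4 has {1,2,7}, so it must be 3.
(r3,c2): row 3 has {2,3,5,6,7}; column 2 has {1,5,7}, so it must be 4.
(r3,c3): row 3 has {2,3,4,5,6,7}; column 3 has {2,4}, so it must be 1.
(r4,c4): row 4 has {1,2,4,5}; column 4 has {1,2,3,7}, so it must be 6.
(r4,c7): row 4 has {1,2,4,5,6}; column 7 has {1,2,4,5,6,7}, so it must be 3.
(r7,c4): row 7 has {1,4,6,7}; column 4 has {1,2,3,6,7}, so it must be 5.
(r4,c1): row 4 has {1,2,3,4,5,6}; column 1 has {5,6}, so it must be 7.
(r6,c4): row 6 has {1,6}; column 4 has {1,2,3,5,6,7}, so it must be 4.
(r7,c3): row 7 has {1,4,5,6,7}; column 3 has {1,2,4}, so it must be 3.
(r1,c3): row 1 has {2,4,5,7}; column 3 has {1,2,3,4}, so it must be 6.
(r5,c3): row 5 has {1,3,7}; column 3 has {1,2,3,4,6}, so it must be 5.
(r5,c5): row 5 has {1,3,5,7}; column 5 has {1,3,4,6,7}, so it must be 2.
(r6,c3): row 6 has {1,4,6}; column 3 has {1,2,3,4,5,6}, so it must be 7.
(r6,c5): row 6 has {1,4,6,7}; column 5 has {1,2,3,4,6,7}, so it must be 5.
(r7,c1): row 7 has {1,3,4,5,6,7}; column 1 has {5,6,7}, so it must be 2.
(r1,c2): row 1 has {2,4,5,6,7}; column 2 has {1,4,5,7}, so it must be 3.
(r5,c1): row 5 has {1,2,3,5,7}; column 1 has {2,5,6,7}, so it must be 4.
(r5,c2): row 5 has {1,2,3,4,5,7}; column 2 has {1,3,4,5,7}, so it must be 6.
(r6,c1): row 6 has {1,4,5,6,7}; column 1 has {2,4,5,6,7}, so it must be 3.
(r6,c2): row 6 has {1,3,4,5,6,7}; column 2 has {1,3,4,5,6,7}, so it must be 2.
(r1,c1): row 1 has {2,3,4,5,6,7}; column 1 has {2,3,4,5,6,7}, so it must be 1.

1 3 6 2 4 7 5 / 5 7 2 3 6 4 1 / 6 4 1 7 3 5 2 / 7 5 4 6 1 2 3 / 4 6 5 1 2 3 7 / 3 2 7 4 5 1 6 / 2 1 3 5 7 6 4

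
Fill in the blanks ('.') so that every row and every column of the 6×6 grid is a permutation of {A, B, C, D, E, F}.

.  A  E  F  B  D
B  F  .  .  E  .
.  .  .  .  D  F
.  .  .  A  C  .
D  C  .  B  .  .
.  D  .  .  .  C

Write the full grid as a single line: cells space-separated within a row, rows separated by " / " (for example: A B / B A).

C A E F B D / B F C D E A / E B A C D F / F E D A C B / D C F B A E / A D B E F C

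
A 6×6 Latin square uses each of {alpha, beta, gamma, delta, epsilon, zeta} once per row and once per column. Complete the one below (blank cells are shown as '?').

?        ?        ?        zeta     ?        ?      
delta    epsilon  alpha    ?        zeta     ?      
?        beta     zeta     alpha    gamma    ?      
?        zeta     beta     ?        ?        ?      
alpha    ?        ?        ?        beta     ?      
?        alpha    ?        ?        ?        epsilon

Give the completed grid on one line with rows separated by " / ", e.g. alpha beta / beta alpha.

beta delta epsilon zeta alpha gamma / delta epsilon alpha gamma zeta beta / epsilon beta zeta alpha gamma delta / gamma zeta beta delta epsilon alpha / alpha gamma delta epsilon beta zeta / zeta alpha gamma beta delta epsilon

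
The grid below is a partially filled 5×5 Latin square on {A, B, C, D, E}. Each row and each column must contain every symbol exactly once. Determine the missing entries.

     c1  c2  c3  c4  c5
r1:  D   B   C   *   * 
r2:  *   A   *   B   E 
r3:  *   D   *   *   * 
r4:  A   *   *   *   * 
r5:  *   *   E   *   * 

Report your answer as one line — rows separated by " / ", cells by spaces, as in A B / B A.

D B C E A / C A D B E / E D A C B / A E B D C / B C E A D

row 1 has {B,C,D}; column 5 has {E} — only A is left for (r1,c5).
row 2 has {A,B,E}; column 1 has {A,D} — only C is left for (r2,c1).
row 2 has {A,B,C,E}; column 3 has {C,E} — only D is left for (r2,c3).
row 4 has {A}; column 3 has {C,D,E} — only B is left for (r4,c3).
row 5 has {E}; column 1 has {A,C,D} — only B is left for (r5,c1).
row 5 has {B,E}; column 2 has {A,B,D} — only C is left for (r5,c2).
row 5 has {B,C,E}; column 5 has {A,E} — only D is left for (r5,c5).
row 1 has {A,B,C,D}; column 4 has {B} — only E is left for (r1,c4).
row 3 has {D}; column 1 has {A,B,C,D} — only E is left for (r3,c1).
row 3 has {D,E}; column 3 has {B,C,D,E} — only A is left for (r3,c3).
row 3 has {A,D,E}; column 4 has {B,E} — only C is left for (r3,c4).
row 3 has {A,C,D,E}; column 5 has {A,D,E} — only B is left for (r3,c5).
row 4 has {A,B}; column 2 has {A,B,C,D} — only E is left for (r4,c2).
row 4 has {A,B,E}; column 4 has {B,C,E} — only D is left for (r4,c4).
row 4 has {A,B,D,E}; column 5 has {A,B,D,E} — only C is left for (r4,c5).
row 5 has {B,C,D,E}; column 4 has {B,C,D,E} — only A is left for (r5,c4).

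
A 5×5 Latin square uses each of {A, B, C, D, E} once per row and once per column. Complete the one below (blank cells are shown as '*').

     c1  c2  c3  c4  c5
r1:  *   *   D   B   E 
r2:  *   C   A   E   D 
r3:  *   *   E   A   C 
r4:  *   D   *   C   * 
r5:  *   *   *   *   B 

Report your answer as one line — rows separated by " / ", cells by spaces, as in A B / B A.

C A D B E / B C A E D / D B E A C / E D B C A / A E C D B

(r1,c2): row 1 has {B,D,E}; column 2 has {C,D}, so it must be A.
(r2,c1): row 2 has {A,C,D,E}; column 1 is empty so far, so it must be B.
(r3,c1): row 3 has {A,C,E}; column 1 has {B}, so it must be D.
(r3,c2): row 3 has {A,C,D,E}; column 2 has {A,C,D}, so it must be B.
(r4,c3): row 4 has {C,D}; column 3 has {A,D,E}, so it must be B.
(r4,c5): row 4 has {B,C,D}; column 5 has {B,C,D,E}, so it must be A.
(r5,c2): row 5 has {B}; column 2 has {A,B,C,D}, so it must be E.
(r5,c3): row 5 has {B,E}; column 3 has {A,B,D,E}, so it must be C.
(r5,c4): row 5 has {B,C,E}; column 4 has {A,B,C,E}, so it must be D.
(r1,c1): row 1 has {A,B,D,E}; column 1 has {B,D}, so it must be C.
(r4,c1): row 4 has {A,B,C,D}; column 1 has {B,C,D}, so it must be E.
(r5,c1): row 5 has {B,C,D,E}; column 1 has {B,C,D,E}, so it must be A.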